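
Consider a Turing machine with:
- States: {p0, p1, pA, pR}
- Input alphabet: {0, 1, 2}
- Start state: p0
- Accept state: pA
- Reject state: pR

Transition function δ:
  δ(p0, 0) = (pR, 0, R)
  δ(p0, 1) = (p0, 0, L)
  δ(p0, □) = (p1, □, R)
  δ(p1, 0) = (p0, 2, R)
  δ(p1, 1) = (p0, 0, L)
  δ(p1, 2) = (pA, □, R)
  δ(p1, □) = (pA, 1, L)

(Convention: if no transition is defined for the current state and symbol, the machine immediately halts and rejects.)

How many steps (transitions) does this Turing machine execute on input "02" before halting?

Execution trace:
Initial: [p0]02
Step 1: δ(p0, 0) = (pR, 0, R) → 0[pR]2

The machine reaches the reject state pR and halts.

The machine executed 1 step before halting.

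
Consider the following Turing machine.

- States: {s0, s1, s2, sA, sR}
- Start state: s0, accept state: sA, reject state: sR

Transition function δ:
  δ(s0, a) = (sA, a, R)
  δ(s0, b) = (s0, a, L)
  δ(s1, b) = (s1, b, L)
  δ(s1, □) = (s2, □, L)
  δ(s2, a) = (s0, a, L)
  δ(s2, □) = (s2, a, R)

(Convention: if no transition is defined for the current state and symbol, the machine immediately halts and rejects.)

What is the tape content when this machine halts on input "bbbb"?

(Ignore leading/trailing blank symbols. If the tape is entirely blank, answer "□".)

Execution trace:
Initial: [s0]bbbb
Step 1: δ(s0, b) = (s0, a, L) → [s0]□abbb

No transition is defined for δ(s0, □). By convention the machine halts and rejects.

Final tape (ignoring leading/trailing blanks): abbb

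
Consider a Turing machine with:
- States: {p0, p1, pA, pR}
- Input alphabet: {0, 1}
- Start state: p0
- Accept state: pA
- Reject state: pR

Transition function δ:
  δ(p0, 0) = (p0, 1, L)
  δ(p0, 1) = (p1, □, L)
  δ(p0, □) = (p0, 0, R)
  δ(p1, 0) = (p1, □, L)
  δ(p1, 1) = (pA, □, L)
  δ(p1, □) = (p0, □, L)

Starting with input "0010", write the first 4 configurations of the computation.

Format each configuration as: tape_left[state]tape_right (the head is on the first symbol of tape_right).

Transitions applied:
Step 1: δ(p0, 0) = (p0, 1, L)
Step 2: δ(p0, □) = (p0, 0, R)
Step 3: δ(p0, 1) = (p1, □, L)

The first 4 configurations are:
[p0]0010 ⊢ [p0]□1010 ⊢ 0[p0]1010 ⊢ [p1]0□010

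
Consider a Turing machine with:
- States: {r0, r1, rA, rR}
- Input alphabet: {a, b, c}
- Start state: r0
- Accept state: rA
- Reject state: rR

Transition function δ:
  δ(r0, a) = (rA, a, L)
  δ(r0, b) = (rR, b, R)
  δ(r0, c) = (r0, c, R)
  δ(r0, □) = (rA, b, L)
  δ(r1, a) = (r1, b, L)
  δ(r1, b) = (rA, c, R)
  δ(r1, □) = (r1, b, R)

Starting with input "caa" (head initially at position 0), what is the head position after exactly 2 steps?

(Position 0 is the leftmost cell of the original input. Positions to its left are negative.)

Execution trace (head position shown):
Step 0: [r0]caa  (head at position 0)
Step 1: move right → c[r0]aa  (head at position 1)
Step 2: move left → [rA]caa  (head at position 0)

After 2 steps, the head is at position 0.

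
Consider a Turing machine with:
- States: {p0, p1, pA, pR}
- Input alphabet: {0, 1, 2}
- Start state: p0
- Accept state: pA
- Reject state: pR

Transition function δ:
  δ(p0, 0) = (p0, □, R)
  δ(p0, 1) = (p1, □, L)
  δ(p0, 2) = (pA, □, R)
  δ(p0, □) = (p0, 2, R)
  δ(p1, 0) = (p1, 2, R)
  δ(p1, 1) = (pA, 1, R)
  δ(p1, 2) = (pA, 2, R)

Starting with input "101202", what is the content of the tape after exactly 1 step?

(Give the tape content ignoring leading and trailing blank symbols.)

Execution trace:
Initial: [p0]101202
Step 1: δ(p0, 1) = (p1, □, L) → [p1]□□01202

No transition is defined for δ(p1, □). By convention the machine halts and rejects.

After 1 step, the tape (ignoring leading/trailing blanks) is: 01202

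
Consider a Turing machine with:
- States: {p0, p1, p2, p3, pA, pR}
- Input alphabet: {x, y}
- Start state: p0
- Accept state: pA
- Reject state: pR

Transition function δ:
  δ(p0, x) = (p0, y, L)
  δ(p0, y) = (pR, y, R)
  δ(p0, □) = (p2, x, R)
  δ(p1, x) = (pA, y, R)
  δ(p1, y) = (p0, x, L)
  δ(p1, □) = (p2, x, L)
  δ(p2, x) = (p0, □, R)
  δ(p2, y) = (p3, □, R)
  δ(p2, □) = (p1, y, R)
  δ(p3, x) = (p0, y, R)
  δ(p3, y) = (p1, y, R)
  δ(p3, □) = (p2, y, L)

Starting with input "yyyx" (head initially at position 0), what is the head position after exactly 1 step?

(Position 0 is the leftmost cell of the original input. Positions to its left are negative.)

Execution trace (head position shown):
Step 0: [p0]yyyx  (head at position 0)
Step 1: move right → y[pR]yyx  (head at position 1)

After 1 step, the head is at position 1.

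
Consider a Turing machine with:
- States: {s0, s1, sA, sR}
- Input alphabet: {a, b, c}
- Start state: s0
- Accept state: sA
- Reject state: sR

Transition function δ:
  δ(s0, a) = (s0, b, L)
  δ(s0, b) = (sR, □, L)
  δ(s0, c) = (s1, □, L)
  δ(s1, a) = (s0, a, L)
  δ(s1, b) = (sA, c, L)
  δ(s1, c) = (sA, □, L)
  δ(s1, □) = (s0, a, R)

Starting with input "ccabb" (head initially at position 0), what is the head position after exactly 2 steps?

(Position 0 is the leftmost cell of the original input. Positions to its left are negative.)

Execution trace (head position shown):
Step 0: [s0]ccabb  (head at position 0)
Step 1: move left → [s1]□□cabb  (head at position -1)
Step 2: move right → a[s0]□cabb  (head at position 0)

After 2 steps, the head is at position 0.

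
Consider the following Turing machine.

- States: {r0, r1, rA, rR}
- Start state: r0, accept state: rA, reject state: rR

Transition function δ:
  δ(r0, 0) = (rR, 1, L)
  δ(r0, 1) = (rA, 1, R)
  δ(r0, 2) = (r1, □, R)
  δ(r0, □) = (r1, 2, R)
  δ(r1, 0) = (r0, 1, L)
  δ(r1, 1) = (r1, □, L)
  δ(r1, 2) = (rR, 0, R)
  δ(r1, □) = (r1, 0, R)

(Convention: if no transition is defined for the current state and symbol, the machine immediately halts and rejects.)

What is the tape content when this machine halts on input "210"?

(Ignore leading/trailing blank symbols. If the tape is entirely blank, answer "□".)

Execution trace:
Initial: [r0]210
Step 1: δ(r0, 2) = (r1, □, R) → □[r1]10
Step 2: δ(r1, 1) = (r1, □, L) → [r1]□□0
Step 3: δ(r1, □) = (r1, 0, R) → 0[r1]□0
Step 4: δ(r1, □) = (r1, 0, R) → 00[r1]0
Step 5: δ(r1, 0) = (r0, 1, L) → 0[r0]01
Step 6: δ(r0, 0) = (rR, 1, L) → [rR]011

The machine reaches the reject state rR and halts.

Final tape (ignoring leading/trailing blanks): 011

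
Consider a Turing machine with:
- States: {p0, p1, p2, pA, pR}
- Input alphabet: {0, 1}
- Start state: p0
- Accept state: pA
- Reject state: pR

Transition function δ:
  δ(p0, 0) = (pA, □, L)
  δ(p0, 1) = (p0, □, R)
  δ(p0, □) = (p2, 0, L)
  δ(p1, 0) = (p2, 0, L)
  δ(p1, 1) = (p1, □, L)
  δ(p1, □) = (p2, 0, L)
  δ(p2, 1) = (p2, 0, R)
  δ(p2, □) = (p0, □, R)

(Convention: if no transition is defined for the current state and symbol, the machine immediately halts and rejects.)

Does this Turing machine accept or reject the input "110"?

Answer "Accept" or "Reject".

Execution trace:
Initial: [p0]110
Step 1: δ(p0, 1) = (p0, □, R) → □[p0]10
Step 2: δ(p0, 1) = (p0, □, R) → □□[p0]0
Step 3: δ(p0, 0) = (pA, □, L) → □[pA]□□

The machine reaches the accept state pA and halts.

Answer: Accept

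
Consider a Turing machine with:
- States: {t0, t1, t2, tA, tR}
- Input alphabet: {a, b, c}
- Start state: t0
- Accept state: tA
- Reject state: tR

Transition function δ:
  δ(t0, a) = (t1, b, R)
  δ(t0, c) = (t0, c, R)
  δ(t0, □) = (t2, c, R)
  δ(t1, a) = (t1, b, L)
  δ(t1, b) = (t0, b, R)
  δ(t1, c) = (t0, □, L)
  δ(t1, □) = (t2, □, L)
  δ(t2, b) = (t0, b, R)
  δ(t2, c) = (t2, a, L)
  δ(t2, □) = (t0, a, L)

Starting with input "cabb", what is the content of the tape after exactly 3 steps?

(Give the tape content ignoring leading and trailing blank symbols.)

Execution trace:
Initial: [t0]cabb
Step 1: δ(t0, c) = (t0, c, R) → c[t0]abb
Step 2: δ(t0, a) = (t1, b, R) → cb[t1]bb
Step 3: δ(t1, b) = (t0, b, R) → cbb[t0]b

No transition is defined for δ(t0, b). By convention the machine halts and rejects.

After 3 steps, the tape (ignoring leading/trailing blanks) is: cbbb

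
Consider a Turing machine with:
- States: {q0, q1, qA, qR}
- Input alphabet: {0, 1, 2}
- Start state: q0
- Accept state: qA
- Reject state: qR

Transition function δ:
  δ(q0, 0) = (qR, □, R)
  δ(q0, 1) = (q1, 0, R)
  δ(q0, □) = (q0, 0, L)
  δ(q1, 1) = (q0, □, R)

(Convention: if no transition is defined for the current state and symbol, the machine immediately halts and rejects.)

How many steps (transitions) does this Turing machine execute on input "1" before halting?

Execution trace:
Initial: [q0]1
Step 1: δ(q0, 1) = (q1, 0, R) → 0[q1]□

No transition is defined for δ(q1, □). By convention the machine halts and rejects.

The machine executed 1 step before halting.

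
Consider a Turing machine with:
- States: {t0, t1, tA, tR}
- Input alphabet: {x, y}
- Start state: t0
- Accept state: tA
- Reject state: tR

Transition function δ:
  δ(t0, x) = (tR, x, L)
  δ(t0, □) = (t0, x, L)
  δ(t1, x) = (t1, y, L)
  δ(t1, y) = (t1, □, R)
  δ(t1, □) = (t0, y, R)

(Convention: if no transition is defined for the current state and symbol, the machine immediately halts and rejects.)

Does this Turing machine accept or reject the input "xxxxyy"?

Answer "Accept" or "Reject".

Execution trace:
Initial: [t0]xxxxyy
Step 1: δ(t0, x) = (tR, x, L) → [tR]□xxxxyy

The machine reaches the reject state tR and halts.

Answer: Reject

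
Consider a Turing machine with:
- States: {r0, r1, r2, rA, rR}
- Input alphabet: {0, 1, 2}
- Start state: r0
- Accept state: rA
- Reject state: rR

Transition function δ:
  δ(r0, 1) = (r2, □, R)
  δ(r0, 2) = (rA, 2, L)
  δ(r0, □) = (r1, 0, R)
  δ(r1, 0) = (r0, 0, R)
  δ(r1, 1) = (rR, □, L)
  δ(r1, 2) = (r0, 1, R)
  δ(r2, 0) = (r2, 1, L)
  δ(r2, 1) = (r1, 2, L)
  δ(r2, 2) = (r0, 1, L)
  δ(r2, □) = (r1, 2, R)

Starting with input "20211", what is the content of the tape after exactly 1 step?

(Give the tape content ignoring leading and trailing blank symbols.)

Execution trace:
Initial: [r0]20211
Step 1: δ(r0, 2) = (rA, 2, L) → [rA]□20211

The machine reaches the accept state rA and halts.

After 1 step, the tape (ignoring leading/trailing blanks) is: 20211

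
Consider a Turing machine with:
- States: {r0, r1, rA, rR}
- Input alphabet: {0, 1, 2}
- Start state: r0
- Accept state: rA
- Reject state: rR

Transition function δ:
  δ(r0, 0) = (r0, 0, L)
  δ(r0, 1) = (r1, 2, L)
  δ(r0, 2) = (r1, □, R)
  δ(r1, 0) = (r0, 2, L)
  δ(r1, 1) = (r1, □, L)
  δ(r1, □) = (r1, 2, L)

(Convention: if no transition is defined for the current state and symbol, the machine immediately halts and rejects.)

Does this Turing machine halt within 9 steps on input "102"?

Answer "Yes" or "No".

Execution trace:
Initial: [r0]102
Step 1: δ(r0, 1) = (r1, 2, L) → [r1]□202
Step 2: δ(r1, □) = (r1, 2, L) → [r1]□2202
Step 3: δ(r1, □) = (r1, 2, L) → [r1]□22202
Step 4: δ(r1, □) = (r1, 2, L) → [r1]□222202
Step 5: δ(r1, □) = (r1, 2, L) → [r1]□2222202
Step 6: δ(r1, □) = (r1, 2, L) → [r1]□22222202
Step 7: δ(r1, □) = (r1, 2, L) → [r1]□222222202
Step 8: δ(r1, □) = (r1, 2, L) → [r1]□2222222202
Step 9: δ(r1, □) = (r1, 2, L) → [r1]□22222222202

The machine has not reached a halting state after 9 steps.
The machine did not halt within the 9-step bound.

Answer: No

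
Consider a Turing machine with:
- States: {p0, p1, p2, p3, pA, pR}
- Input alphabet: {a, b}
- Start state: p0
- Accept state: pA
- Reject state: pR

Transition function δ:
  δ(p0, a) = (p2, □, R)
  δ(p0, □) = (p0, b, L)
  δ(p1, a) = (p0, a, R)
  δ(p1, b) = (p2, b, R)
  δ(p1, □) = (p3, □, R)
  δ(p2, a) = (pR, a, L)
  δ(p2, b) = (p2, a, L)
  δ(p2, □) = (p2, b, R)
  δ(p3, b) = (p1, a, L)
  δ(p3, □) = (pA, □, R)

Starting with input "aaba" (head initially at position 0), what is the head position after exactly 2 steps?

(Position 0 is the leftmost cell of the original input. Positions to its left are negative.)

Execution trace (head position shown):
Step 0: [p0]aaba  (head at position 0)
Step 1: move right → □[p2]aba  (head at position 1)
Step 2: move left → [pR]□aba  (head at position 0)

After 2 steps, the head is at position 0.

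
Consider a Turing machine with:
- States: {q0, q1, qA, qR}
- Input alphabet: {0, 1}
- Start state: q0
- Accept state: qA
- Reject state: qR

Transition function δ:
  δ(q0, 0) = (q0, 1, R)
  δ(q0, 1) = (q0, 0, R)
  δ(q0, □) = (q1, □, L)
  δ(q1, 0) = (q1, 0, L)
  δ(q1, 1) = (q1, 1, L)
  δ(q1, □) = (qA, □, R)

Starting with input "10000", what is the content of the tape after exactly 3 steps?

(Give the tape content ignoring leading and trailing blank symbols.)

Execution trace:
Initial: [q0]10000
Step 1: δ(q0, 1) = (q0, 0, R) → 0[q0]0000
Step 2: δ(q0, 0) = (q0, 1, R) → 01[q0]000
Step 3: δ(q0, 0) = (q0, 1, R) → 011[q0]00

After 3 steps, the tape (ignoring leading/trailing blanks) is: 01100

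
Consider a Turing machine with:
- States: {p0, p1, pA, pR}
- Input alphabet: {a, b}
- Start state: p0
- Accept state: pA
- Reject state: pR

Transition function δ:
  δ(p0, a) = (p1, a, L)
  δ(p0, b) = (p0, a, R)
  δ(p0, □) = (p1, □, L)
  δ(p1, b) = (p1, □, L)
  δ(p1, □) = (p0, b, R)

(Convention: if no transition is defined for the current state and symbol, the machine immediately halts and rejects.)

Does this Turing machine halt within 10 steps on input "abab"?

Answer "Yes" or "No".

Execution trace:
Initial: [p0]abab
Step 1: δ(p0, a) = (p1, a, L) → [p1]□abab
Step 2: δ(p1, □) = (p0, b, R) → b[p0]abab
Step 3: δ(p0, a) = (p1, a, L) → [p1]babab
Step 4: δ(p1, b) = (p1, □, L) → [p1]□□abab
Step 5: δ(p1, □) = (p0, b, R) → b[p0]□abab
Step 6: δ(p0, □) = (p1, □, L) → [p1]b□abab
Step 7: δ(p1, b) = (p1, □, L) → [p1]□□□abab
Step 8: δ(p1, □) = (p0, b, R) → b[p0]□□abab
Step 9: δ(p0, □) = (p1, □, L) → [p1]b□□abab
Step 10: δ(p1, b) = (p1, □, L) → [p1]□□□□abab

The machine has not reached a halting state after 10 steps.
The machine did not halt within the 10-step bound.

Answer: No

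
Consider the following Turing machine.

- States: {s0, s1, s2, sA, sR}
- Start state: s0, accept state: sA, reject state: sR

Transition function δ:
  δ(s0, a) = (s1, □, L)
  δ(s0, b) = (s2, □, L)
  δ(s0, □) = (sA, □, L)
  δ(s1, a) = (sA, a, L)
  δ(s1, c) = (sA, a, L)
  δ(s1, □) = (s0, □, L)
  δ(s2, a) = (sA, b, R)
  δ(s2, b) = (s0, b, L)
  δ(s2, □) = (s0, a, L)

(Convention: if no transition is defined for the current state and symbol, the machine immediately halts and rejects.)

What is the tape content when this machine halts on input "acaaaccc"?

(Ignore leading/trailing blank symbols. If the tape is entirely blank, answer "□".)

Execution trace:
Initial: [s0]acaaaccc
Step 1: δ(s0, a) = (s1, □, L) → [s1]□□caaaccc
Step 2: δ(s1, □) = (s0, □, L) → [s0]□□□caaaccc
Step 3: δ(s0, □) = (sA, □, L) → [sA]□□□□caaaccc

The machine reaches the accept state sA and halts.

Final tape (ignoring leading/trailing blanks): caaaccc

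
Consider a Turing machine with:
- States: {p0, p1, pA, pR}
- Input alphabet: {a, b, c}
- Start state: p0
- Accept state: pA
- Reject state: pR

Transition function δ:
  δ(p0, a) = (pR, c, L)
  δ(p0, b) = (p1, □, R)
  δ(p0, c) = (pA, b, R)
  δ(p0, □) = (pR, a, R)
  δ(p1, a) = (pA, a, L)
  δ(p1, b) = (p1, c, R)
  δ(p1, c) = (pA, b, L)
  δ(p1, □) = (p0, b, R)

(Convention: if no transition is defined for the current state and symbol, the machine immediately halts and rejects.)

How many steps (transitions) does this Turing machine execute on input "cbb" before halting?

Execution trace:
Initial: [p0]cbb
Step 1: δ(p0, c) = (pA, b, R) → b[pA]bb

The machine reaches the accept state pA and halts.

The machine executed 1 step before halting.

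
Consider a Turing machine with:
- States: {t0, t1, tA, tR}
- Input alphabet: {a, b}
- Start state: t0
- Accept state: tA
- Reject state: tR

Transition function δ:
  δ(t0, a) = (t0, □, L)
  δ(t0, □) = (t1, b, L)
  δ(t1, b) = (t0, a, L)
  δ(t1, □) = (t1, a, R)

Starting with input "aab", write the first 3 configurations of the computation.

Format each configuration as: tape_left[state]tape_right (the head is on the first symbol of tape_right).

Transitions applied:
Step 1: δ(t0, a) = (t0, □, L)
Step 2: δ(t0, □) = (t1, b, L)

The first 3 configurations are:
[t0]aab ⊢ [t0]□□ab ⊢ [t1]□b□ab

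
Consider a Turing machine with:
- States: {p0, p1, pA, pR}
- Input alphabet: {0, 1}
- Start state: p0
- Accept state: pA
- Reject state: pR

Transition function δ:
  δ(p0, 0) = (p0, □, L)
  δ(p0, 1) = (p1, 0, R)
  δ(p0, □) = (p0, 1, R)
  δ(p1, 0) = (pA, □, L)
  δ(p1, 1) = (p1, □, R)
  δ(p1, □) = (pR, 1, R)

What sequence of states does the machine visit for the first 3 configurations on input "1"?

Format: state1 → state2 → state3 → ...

Execution trace:
Initial: [p0]1
Step 1: δ(p0, 1) = (p1, 0, R) → 0[p1]□
Step 2: δ(p1, □) = (pR, 1, R) → 01[pR]□

The machine reaches the reject state pR and halts.

State sequence: p0 → p1 → pR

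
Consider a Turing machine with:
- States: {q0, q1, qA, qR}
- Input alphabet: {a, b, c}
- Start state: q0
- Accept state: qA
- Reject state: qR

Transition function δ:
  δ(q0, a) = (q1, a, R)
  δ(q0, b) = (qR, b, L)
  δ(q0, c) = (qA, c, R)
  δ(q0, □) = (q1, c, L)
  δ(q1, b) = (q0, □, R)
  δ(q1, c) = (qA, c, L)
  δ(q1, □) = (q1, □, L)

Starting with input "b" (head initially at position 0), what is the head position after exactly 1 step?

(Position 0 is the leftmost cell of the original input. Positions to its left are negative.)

Execution trace (head position shown):
Step 0: [q0]b  (head at position 0)
Step 1: move left → [qR]□b  (head at position -1)

After 1 step, the head is at position -1.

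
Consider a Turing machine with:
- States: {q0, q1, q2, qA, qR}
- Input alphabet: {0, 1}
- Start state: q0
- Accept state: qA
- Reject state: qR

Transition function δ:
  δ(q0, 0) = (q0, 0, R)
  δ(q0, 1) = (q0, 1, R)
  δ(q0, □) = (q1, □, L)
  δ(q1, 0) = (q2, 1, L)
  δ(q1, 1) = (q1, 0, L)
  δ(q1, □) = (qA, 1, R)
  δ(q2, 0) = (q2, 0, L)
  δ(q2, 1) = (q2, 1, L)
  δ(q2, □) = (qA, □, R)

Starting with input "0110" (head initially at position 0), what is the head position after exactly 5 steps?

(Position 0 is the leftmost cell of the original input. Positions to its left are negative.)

Execution trace (head position shown):
Step 0: [q0]0110  (head at position 0)
Step 1: move right → 0[q0]110  (head at position 1)
Step 2: move right → 01[q0]10  (head at position 2)
Step 3: move right → 011[q0]0  (head at position 3)
Step 4: move right → 0110[q0]□  (head at position 4)
Step 5: move left → 011[q1]0□  (head at position 3)

After 5 steps, the head is at position 3.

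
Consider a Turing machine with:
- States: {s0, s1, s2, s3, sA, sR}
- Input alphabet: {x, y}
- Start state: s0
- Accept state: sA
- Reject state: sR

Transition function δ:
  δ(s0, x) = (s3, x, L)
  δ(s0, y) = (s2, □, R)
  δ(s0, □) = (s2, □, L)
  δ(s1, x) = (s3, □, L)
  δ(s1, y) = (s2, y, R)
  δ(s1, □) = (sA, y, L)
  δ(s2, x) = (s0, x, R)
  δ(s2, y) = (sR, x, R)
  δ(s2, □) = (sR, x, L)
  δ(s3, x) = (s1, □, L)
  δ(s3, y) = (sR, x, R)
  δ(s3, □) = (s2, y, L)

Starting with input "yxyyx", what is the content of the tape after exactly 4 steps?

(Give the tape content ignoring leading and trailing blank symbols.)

Execution trace:
Initial: [s0]yxyyx
Step 1: δ(s0, y) = (s2, □, R) → □[s2]xyyx
Step 2: δ(s2, x) = (s0, x, R) → □x[s0]yyx
Step 3: δ(s0, y) = (s2, □, R) → □x□[s2]yx
Step 4: δ(s2, y) = (sR, x, R) → □x□x[sR]x

The machine reaches the reject state sR and halts.

After 4 steps, the tape (ignoring leading/trailing blanks) is: x□xx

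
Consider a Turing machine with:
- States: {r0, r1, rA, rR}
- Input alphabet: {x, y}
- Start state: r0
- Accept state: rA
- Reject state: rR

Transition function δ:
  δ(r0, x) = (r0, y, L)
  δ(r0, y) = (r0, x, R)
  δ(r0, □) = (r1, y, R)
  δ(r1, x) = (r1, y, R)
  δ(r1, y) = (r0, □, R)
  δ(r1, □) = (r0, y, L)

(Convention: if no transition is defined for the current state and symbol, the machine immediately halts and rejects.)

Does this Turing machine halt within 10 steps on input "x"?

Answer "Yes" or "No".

Execution trace:
Initial: [r0]x
Step 1: δ(r0, x) = (r0, y, L) → [r0]□y
Step 2: δ(r0, □) = (r1, y, R) → y[r1]y
Step 3: δ(r1, y) = (r0, □, R) → y□[r0]□
Step 4: δ(r0, □) = (r1, y, R) → y□y[r1]□
Step 5: δ(r1, □) = (r0, y, L) → y□[r0]yy
Step 6: δ(r0, y) = (r0, x, R) → y□x[r0]y
Step 7: δ(r0, y) = (r0, x, R) → y□xx[r0]□
Step 8: δ(r0, □) = (r1, y, R) → y□xxy[r1]□
Step 9: δ(r1, □) = (r0, y, L) → y□xx[r0]yy
Step 10: δ(r0, y) = (r0, x, R) → y□xxx[r0]y

The machine has not reached a halting state after 10 steps.
The machine did not halt within the 10-step bound.

Answer: No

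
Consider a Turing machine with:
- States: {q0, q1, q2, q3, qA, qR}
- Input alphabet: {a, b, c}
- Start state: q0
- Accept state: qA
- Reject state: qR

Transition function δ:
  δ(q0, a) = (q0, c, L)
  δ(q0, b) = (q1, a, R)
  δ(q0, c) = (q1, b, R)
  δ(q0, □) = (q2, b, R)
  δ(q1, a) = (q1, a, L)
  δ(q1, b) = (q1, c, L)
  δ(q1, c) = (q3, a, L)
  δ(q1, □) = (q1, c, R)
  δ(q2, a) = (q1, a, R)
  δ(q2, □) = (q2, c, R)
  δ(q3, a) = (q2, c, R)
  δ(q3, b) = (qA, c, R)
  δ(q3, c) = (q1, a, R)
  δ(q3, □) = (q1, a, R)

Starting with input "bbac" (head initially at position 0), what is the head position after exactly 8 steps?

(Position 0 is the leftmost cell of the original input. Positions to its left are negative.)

Execution trace (head position shown):
Step 0: [q0]bbac  (head at position 0)
Step 1: move right → a[q1]bac  (head at position 1)
Step 2: move left → [q1]acac  (head at position 0)
Step 3: move left → [q1]□acac  (head at position -1)
Step 4: move right → c[q1]acac  (head at position 0)
Step 5: move left → [q1]cacac  (head at position -1)
Step 6: move left → [q3]□aacac  (head at position -2)
Step 7: move right → a[q1]aacac  (head at position -1)
Step 8: move left → [q1]aaacac  (head at position -2)

After 8 steps, the head is at position -2.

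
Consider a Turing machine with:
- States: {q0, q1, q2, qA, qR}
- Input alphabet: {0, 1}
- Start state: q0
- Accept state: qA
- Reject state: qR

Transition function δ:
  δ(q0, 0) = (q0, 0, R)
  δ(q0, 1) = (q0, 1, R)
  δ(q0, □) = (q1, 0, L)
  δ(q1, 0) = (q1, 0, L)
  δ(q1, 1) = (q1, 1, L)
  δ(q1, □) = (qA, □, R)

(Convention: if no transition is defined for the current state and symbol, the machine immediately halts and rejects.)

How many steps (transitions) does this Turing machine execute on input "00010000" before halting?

Execution trace:
Initial: [q0]00010000
Step 1: δ(q0, 0) = (q0, 0, R) → 0[q0]0010000
Step 2: δ(q0, 0) = (q0, 0, R) → 00[q0]010000
Step 3: δ(q0, 0) = (q0, 0, R) → 000[q0]10000
Step 4: δ(q0, 1) = (q0, 1, R) → 0001[q0]0000
Step 5: δ(q0, 0) = (q0, 0, R) → 00010[q0]000
Step 6: δ(q0, 0) = (q0, 0, R) → 000100[q0]00
Step 7: δ(q0, 0) = (q0, 0, R) → 0001000[q0]0
Step 8: δ(q0, 0) = (q0, 0, R) → 00010000[q0]□
Step 9: δ(q0, □) = (q1, 0, L) → 0001000[q1]00
Step 10: δ(q1, 0) = (q1, 0, L) → 000100[q1]000
Step 11: δ(q1, 0) = (q1, 0, L) → 00010[q1]0000
Step 12: δ(q1, 0) = (q1, 0, L) → 0001[q1]00000
Step 13: δ(q1, 0) = (q1, 0, L) → 000[q1]100000
Step 14: δ(q1, 1) = (q1, 1, L) → 00[q1]0100000
Step 15: δ(q1, 0) = (q1, 0, L) → 0[q1]00100000
Step 16: δ(q1, 0) = (q1, 0, L) → [q1]000100000
Step 17: δ(q1, 0) = (q1, 0, L) → [q1]□000100000
Step 18: δ(q1, □) = (qA, □, R) → □[qA]000100000

The machine reaches the accept state qA and halts.

The machine executed 18 steps before halting.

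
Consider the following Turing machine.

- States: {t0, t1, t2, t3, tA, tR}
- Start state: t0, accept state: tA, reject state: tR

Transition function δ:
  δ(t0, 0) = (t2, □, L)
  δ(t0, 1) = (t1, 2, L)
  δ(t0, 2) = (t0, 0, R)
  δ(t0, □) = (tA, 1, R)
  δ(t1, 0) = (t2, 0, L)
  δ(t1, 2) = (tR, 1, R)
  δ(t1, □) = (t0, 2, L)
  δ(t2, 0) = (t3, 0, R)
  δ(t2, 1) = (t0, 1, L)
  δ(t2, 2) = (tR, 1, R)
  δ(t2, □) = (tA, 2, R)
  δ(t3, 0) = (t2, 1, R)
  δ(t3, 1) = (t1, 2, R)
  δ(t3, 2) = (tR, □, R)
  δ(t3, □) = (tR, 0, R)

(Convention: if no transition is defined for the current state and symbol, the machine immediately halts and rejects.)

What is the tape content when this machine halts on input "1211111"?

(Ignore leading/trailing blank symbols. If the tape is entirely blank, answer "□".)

Execution trace:
Initial: [t0]1211111
Step 1: δ(t0, 1) = (t1, 2, L) → [t1]□2211111
Step 2: δ(t1, □) = (t0, 2, L) → [t0]□22211111
Step 3: δ(t0, □) = (tA, 1, R) → 1[tA]22211111

The machine reaches the accept state tA and halts.

Final tape (ignoring leading/trailing blanks): 122211111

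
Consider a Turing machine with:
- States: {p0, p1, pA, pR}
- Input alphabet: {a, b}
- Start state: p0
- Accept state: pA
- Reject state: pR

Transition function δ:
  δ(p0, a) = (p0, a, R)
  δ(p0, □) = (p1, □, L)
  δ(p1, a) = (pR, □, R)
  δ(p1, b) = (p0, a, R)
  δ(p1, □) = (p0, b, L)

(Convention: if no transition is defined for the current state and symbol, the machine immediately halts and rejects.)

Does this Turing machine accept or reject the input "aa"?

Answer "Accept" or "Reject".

Execution trace:
Initial: [p0]aa
Step 1: δ(p0, a) = (p0, a, R) → a[p0]a
Step 2: δ(p0, a) = (p0, a, R) → aa[p0]□
Step 3: δ(p0, □) = (p1, □, L) → a[p1]a□
Step 4: δ(p1, a) = (pR, □, R) → a□[pR]□

The machine reaches the reject state pR and halts.

Answer: Reject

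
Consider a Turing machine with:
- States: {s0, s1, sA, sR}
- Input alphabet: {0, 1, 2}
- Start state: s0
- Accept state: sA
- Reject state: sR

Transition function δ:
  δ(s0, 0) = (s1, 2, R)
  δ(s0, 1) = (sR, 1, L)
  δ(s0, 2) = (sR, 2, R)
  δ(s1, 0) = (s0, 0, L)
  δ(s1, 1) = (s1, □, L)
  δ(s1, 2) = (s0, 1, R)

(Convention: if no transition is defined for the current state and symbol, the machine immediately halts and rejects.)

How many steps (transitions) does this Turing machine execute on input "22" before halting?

Execution trace:
Initial: [s0]22
Step 1: δ(s0, 2) = (sR, 2, R) → 2[sR]2

The machine reaches the reject state sR and halts.

The machine executed 1 step before halting.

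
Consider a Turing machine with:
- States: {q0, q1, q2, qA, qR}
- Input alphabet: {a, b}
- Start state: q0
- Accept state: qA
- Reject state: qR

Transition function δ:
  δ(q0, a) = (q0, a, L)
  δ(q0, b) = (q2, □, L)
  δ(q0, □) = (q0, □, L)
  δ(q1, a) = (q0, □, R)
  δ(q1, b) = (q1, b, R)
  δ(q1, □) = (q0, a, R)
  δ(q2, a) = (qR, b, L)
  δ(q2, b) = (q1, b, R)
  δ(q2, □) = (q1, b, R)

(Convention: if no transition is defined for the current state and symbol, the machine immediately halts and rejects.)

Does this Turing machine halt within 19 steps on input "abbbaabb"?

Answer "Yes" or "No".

Execution trace:
Initial: [q0]abbbaabb
Step 1: δ(q0, a) = (q0, a, L) → [q0]□abbbaabb
Step 2: δ(q0, □) = (q0, □, L) → [q0]□□abbbaabb
Step 3: δ(q0, □) = (q0, □, L) → [q0]□□□abbbaabb
Step 4: δ(q0, □) = (q0, □, L) → [q0]□□□□abbbaabb
Step 5: δ(q0, □) = (q0, □, L) → [q0]□□□□□abbbaabb
Step 6: δ(q0, □) = (q0, □, L) → [q0]□□□□□□abbbaabb
Step 7: δ(q0, □) = (q0, □, L) → [q0]□□□□□□□abbbaabb
Step 8: δ(q0, □) = (q0, □, L) → [q0]□□□□□□□□abbbaabb
Step 9: δ(q0, □) = (q0, □, L) → [q0]□□□□□□□□□abbbaabb
Step 10: δ(q0, □) = (q0, □, L) → [q0]□□□□□□□□□□abbbaabb
Step 11: δ(q0, □) = (q0, □, L) → [q0]□□□□□□□□□□□abbbaabb
Step 12: δ(q0, □) = (q0, □, L) → [q0]□□□□□□□□□□□□abbbaabb
Step 13: δ(q0, □) = (q0, □, L) → [q0]□□□□□□□□□□□□□abbbaabb
Step 14: δ(q0, □) = (q0, □, L) → [q0]□□□□□□□□□□□□□□abbbaabb
Step 15: δ(q0, □) = (q0, □, L) → [q0]□□□□□□□□□□□□□□□abbbaabb
Step 16: δ(q0, □) = (q0, □, L) → [q0]□□□□□□□□□□□□□□□□abbbaabb
Step 17: δ(q0, □) = (q0, □, L) → [q0]□□□□□□□□□□□□□□□□□abbbaabb
Step 18: δ(q0, □) = (q0, □, L) → [q0]□□□□□□□□□□□□□□□□□□abbbaabb
Step 19: δ(q0, □) = (q0, □, L) → [q0]□□□□□□□□□□□□□□□□□□□abbbaabb

The machine has not reached a halting state after 19 steps.
The machine did not halt within the 19-step bound.

Answer: No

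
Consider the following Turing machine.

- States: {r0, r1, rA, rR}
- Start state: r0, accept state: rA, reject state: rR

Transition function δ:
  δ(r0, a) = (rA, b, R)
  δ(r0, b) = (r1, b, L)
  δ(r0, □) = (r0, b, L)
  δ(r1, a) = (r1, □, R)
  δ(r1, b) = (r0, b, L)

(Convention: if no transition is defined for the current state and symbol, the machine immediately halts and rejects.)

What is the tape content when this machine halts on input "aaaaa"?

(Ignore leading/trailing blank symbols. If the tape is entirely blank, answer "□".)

Execution trace:
Initial: [r0]aaaaa
Step 1: δ(r0, a) = (rA, b, R) → b[rA]aaaa

The machine reaches the accept state rA and halts.

Final tape (ignoring leading/trailing blanks): baaaa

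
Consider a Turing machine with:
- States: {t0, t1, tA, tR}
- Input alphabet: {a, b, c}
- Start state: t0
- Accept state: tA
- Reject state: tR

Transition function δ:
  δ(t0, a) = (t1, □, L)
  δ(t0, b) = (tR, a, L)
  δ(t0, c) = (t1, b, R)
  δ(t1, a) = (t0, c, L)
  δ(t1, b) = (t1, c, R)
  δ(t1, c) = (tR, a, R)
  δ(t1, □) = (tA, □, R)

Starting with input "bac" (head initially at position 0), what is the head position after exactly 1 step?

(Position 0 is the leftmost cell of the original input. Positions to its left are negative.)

Execution trace (head position shown):
Step 0: [t0]bac  (head at position 0)
Step 1: move left → [tR]□aac  (head at position -1)

After 1 step, the head is at position -1.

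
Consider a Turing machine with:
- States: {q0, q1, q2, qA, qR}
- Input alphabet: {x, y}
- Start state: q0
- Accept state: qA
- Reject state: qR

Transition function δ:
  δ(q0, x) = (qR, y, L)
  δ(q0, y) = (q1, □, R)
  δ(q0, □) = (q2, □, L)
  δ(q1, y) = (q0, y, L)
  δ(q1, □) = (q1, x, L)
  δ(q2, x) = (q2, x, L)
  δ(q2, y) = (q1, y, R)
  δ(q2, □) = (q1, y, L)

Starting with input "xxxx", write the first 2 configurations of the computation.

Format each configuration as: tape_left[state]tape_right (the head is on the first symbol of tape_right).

Transitions applied:
Step 1: δ(q0, x) = (qR, y, L)

The first 2 configurations are:
[q0]xxxx ⊢ [qR]□yxxx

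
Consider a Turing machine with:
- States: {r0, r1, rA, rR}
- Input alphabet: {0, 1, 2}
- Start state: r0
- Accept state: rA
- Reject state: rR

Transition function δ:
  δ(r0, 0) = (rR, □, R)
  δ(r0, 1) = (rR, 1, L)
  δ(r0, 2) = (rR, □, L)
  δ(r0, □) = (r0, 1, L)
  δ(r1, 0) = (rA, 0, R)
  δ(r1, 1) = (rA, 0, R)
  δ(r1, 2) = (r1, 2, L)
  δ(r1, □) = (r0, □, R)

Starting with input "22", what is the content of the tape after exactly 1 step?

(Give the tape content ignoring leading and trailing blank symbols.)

Execution trace:
Initial: [r0]22
Step 1: δ(r0, 2) = (rR, □, L) → [rR]□□2

The machine reaches the reject state rR and halts.

After 1 step, the tape (ignoring leading/trailing blanks) is: 2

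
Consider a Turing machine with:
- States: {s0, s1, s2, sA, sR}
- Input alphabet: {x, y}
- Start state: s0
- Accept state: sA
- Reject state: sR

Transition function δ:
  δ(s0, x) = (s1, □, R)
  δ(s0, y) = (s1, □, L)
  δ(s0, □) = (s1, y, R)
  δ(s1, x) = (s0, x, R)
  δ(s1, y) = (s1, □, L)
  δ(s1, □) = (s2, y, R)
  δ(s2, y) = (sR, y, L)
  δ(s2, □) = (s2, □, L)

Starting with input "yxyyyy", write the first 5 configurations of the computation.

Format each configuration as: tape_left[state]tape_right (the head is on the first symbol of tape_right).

Transitions applied:
Step 1: δ(s0, y) = (s1, □, L)
Step 2: δ(s1, □) = (s2, y, R)
Step 3: δ(s2, □) = (s2, □, L)
Step 4: δ(s2, y) = (sR, y, L)

The first 5 configurations are:
[s0]yxyyyy ⊢ [s1]□□xyyyy ⊢ y[s2]□xyyyy ⊢ [s2]y□xyyyy ⊢ [sR]□y□xyyyy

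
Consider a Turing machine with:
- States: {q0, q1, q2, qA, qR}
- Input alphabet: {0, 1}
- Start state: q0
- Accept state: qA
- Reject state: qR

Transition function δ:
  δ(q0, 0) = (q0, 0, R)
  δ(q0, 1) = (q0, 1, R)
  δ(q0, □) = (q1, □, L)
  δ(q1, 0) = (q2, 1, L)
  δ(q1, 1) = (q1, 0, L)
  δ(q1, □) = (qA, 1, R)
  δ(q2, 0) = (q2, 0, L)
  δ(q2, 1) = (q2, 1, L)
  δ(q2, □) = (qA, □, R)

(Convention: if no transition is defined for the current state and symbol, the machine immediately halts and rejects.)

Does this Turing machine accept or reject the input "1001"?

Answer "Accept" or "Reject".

Execution trace:
Initial: [q0]1001
Step 1: δ(q0, 1) = (q0, 1, R) → 1[q0]001
Step 2: δ(q0, 0) = (q0, 0, R) → 10[q0]01
Step 3: δ(q0, 0) = (q0, 0, R) → 100[q0]1
Step 4: δ(q0, 1) = (q0, 1, R) → 1001[q0]□
Step 5: δ(q0, □) = (q1, □, L) → 100[q1]1□
Step 6: δ(q1, 1) = (q1, 0, L) → 10[q1]00□
Step 7: δ(q1, 0) = (q2, 1, L) → 1[q2]010□
Step 8: δ(q2, 0) = (q2, 0, L) → [q2]1010□
Step 9: δ(q2, 1) = (q2, 1, L) → [q2]□1010□
Step 10: δ(q2, □) = (qA, □, R) → □[qA]1010□

The machine reaches the accept state qA and halts.

Answer: Accept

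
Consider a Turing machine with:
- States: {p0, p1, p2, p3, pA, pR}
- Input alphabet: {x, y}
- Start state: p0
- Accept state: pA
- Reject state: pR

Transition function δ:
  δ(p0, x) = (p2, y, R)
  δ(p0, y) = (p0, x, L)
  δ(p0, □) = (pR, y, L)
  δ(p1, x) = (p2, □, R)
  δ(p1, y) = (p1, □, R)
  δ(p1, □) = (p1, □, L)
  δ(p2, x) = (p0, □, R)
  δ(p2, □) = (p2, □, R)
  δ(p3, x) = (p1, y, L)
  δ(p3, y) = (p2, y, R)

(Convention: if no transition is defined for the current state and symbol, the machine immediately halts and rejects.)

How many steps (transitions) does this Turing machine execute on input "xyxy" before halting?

Execution trace:
Initial: [p0]xyxy
Step 1: δ(p0, x) = (p2, y, R) → y[p2]yxy

No transition is defined for δ(p2, y). By convention the machine halts and rejects.

The machine executed 1 step before halting.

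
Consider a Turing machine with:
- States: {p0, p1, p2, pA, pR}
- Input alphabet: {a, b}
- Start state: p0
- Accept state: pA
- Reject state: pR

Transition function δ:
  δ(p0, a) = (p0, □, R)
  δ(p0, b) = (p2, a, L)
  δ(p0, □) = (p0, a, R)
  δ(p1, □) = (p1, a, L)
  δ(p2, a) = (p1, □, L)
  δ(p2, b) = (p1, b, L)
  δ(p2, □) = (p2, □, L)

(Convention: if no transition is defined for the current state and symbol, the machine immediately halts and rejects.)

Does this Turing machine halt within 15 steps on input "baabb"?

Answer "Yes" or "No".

Execution trace:
Initial: [p0]baabb
Step 1: δ(p0, b) = (p2, a, L) → [p2]□aaabb
Step 2: δ(p2, □) = (p2, □, L) → [p2]□□aaabb
Step 3: δ(p2, □) = (p2, □, L) → [p2]□□□aaabb
Step 4: δ(p2, □) = (p2, □, L) → [p2]□□□□aaabb
Step 5: δ(p2, □) = (p2, □, L) → [p2]□□□□□aaabb
Step 6: δ(p2, □) = (p2, □, L) → [p2]□□□□□□aaabb
Step 7: δ(p2, □) = (p2, □, L) → [p2]□□□□□□□aaabb
Step 8: δ(p2, □) = (p2, □, L) → [p2]□□□□□□□□aaabb
Step 9: δ(p2, □) = (p2, □, L) → [p2]□□□□□□□□□aaabb
Step 10: δ(p2, □) = (p2, □, L) → [p2]□□□□□□□□□□aaabb
Step 11: δ(p2, □) = (p2, □, L) → [p2]□□□□□□□□□□□aaabb
Step 12: δ(p2, □) = (p2, □, L) → [p2]□□□□□□□□□□□□aaabb
Step 13: δ(p2, □) = (p2, □, L) → [p2]□□□□□□□□□□□□□aaabb
Step 14: δ(p2, □) = (p2, □, L) → [p2]□□□□□□□□□□□□□□aaabb
Step 15: δ(p2, □) = (p2, □, L) → [p2]□□□□□□□□□□□□□□□aaabb

The machine has not reached a halting state after 15 steps.
The machine did not halt within the 15-step bound.

Answer: No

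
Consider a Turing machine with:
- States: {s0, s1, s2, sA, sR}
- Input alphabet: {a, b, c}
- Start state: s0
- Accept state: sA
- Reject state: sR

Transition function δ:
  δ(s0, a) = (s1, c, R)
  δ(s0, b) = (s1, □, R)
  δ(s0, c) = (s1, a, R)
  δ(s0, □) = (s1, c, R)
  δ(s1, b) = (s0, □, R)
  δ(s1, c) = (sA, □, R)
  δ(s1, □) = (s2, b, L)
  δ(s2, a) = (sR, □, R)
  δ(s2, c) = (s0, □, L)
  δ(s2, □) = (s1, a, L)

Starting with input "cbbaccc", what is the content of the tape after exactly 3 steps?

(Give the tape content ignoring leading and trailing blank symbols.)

Execution trace:
Initial: [s0]cbbaccc
Step 1: δ(s0, c) = (s1, a, R) → a[s1]bbaccc
Step 2: δ(s1, b) = (s0, □, R) → a□[s0]baccc
Step 3: δ(s0, b) = (s1, □, R) → a□□[s1]accc

No transition is defined for δ(s1, a). By convention the machine halts and rejects.

After 3 steps, the tape (ignoring leading/trailing blanks) is: a□□accc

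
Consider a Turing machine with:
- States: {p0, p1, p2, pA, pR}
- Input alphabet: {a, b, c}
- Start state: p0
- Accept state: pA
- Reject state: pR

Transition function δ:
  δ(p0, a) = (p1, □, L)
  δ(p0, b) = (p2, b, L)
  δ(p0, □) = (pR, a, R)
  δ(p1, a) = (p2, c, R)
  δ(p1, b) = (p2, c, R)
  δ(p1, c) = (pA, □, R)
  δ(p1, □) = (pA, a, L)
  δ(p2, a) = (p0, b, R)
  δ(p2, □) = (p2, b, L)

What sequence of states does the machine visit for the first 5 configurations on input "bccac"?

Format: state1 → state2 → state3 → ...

Execution trace:
Initial: [p0]bccac
Step 1: δ(p0, b) = (p2, b, L) → [p2]□bccac
Step 2: δ(p2, □) = (p2, b, L) → [p2]□bbccac
Step 3: δ(p2, □) = (p2, b, L) → [p2]□bbbccac
Step 4: δ(p2, □) = (p2, b, L) → [p2]□bbbbccac

State sequence: p0 → p2 → p2 → p2 → p2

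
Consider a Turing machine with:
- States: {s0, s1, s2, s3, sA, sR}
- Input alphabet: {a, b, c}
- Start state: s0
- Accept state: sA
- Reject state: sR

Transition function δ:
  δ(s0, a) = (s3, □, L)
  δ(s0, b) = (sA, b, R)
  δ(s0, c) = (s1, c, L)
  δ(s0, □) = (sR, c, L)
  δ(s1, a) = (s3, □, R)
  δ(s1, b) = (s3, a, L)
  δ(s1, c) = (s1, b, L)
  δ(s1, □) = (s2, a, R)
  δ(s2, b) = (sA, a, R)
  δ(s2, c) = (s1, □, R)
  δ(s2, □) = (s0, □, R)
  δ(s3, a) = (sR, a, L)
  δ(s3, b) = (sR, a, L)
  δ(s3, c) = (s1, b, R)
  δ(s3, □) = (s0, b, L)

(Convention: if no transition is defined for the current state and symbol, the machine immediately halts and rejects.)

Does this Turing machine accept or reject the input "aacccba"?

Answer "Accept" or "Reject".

Execution trace:
Initial: [s0]aacccba
Step 1: δ(s0, a) = (s3, □, L) → [s3]□□acccba
Step 2: δ(s3, □) = (s0, b, L) → [s0]□b□acccba
Step 3: δ(s0, □) = (sR, c, L) → [sR]□cb□acccba

The machine reaches the reject state sR and halts.

Answer: Reject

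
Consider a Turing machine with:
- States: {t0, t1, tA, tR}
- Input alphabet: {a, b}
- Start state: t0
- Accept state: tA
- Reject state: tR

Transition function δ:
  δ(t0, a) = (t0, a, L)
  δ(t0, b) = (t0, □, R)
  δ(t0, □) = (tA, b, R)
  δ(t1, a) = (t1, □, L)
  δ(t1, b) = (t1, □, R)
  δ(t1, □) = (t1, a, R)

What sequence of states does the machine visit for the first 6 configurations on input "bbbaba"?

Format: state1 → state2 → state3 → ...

Execution trace:
Initial: [t0]bbbaba
Step 1: δ(t0, b) = (t0, □, R) → □[t0]bbaba
Step 2: δ(t0, b) = (t0, □, R) → □□[t0]baba
Step 3: δ(t0, b) = (t0, □, R) → □□□[t0]aba
Step 4: δ(t0, a) = (t0, a, L) → □□[t0]□aba
Step 5: δ(t0, □) = (tA, b, R) → □□b[tA]aba

The machine reaches the accept state tA and halts.

State sequence: t0 → t0 → t0 → t0 → t0 → tA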